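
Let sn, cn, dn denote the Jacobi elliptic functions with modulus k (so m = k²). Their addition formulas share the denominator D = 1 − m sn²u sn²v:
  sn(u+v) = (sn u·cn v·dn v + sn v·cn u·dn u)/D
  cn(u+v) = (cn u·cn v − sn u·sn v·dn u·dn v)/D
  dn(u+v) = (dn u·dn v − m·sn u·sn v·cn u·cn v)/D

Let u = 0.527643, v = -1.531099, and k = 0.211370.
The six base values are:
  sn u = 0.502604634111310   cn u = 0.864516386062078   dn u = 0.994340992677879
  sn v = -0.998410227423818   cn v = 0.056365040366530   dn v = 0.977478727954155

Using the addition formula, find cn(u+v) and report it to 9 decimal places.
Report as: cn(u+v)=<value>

cn(u+v)=0.542560923

m = k² = 0.0446772769
D = 1 − m·sn²u·sn²v = 0.9887498655113643
cn(u+v) = (cn u·cn v − sn u·sn v·dn u·dn v)/D = 0.5364570399930383/0.9887498655113643 = 0.5425609233489928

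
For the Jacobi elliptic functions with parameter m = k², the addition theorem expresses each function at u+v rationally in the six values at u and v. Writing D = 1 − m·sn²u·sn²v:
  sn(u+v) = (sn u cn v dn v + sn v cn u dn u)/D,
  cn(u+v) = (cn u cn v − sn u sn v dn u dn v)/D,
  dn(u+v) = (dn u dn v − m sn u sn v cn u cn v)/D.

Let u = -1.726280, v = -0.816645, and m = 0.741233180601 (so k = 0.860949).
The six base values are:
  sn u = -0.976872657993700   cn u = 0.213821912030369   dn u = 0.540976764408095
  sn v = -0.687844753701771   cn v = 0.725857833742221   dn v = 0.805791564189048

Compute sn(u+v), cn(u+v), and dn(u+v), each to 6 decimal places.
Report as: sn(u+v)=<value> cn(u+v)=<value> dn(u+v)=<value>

m = k² = 0.741233180601
D = 1 − m·sn²u·sn²v = 0.6653339802541377
sn(u+v) = (sn u·cn v·dn v + sn v·cn u·dn u)/D = -0.6509280157074144/0.6653339802541377 = -0.9783477697302929
cn(u+v) = (cn u·cn v − sn u·sn v·dn u·dn v)/D = -0.137702663910403/0.6653339802541377 = -0.2069677304889865
dn(u+v) = (dn u·dn v − m·sn u·sn v·cn u·cn v)/D = 0.3586131749843211/0.6653339802541377 = 0.5389972339115185

sn(u+v)=-0.978348 cn(u+v)=-0.206968 dn(u+v)=0.538997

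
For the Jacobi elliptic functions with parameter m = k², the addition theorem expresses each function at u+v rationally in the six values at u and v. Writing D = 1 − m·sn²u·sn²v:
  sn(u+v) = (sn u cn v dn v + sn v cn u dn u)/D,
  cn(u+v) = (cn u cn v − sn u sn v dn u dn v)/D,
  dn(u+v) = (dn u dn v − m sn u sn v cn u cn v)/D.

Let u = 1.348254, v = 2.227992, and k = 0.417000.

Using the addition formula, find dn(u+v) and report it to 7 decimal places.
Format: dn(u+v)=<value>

sn u = 0.9632505924421239, cn u = 0.2686043487360123, dn u = 0.9157820674543417
sn v = 0.8611594818012137, cn v = -0.5083348767336991, dn v = 0.9332977410659292
m = k² = 0.173889
D = 1 − m·sn²u·sn²v = 0.8803485805680164
dn(u+v) = (dn u·dn v − m·sn u·sn v·cn u·cn v)/D = 0.8743924230497055/0.8803485805680164 = 0.9932343191665421

dn(u+v)=0.9932343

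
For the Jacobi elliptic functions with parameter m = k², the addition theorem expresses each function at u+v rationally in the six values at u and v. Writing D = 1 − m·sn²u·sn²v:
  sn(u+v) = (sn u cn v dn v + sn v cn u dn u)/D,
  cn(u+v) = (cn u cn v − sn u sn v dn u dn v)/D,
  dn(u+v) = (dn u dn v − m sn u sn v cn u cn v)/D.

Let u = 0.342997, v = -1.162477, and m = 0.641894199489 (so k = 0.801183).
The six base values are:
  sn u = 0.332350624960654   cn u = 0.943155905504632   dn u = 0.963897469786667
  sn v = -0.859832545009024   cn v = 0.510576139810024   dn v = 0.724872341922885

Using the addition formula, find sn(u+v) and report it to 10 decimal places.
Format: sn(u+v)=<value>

m = k² = 0.641894199489
D = 1 − m·sn²u·sn²v = 0.9475815458337587
sn(u+v) = (sn u·cn v·dn v + sn v·cn u·dn u)/D = -0.6586747693808021/0.9475815458337587 = -0.6951114363474089

sn(u+v)=-0.6951114363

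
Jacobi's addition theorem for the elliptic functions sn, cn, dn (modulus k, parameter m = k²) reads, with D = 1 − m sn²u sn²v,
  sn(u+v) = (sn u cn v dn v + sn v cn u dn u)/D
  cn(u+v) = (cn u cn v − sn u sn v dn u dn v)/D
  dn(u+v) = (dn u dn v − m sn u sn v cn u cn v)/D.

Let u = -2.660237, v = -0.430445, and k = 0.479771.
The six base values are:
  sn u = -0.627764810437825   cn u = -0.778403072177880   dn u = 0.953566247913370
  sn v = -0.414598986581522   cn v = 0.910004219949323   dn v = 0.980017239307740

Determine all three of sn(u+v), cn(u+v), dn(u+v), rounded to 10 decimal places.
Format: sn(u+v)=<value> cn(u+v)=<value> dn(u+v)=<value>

m = k² = 0.230180212441
D = 1 − m·sn²u·sn²v = 0.9844074051697009
sn(u+v) = (sn u·cn v·dn v + sn v·cn u·dn u)/D = -0.2521133159408507/0.9844074051697009 = -0.2561066836930073
cn(u+v) = (cn u·cn v − sn u·sn v·dn u·dn v)/D = -0.9515759640082616/0.9844074051697009 = -0.9666485227670758
dn(u+v) = (dn u·dn v − m·sn u·sn v·cn u·cn v)/D = 0.9769480161761128/0.9844074051697009 = 0.9924224574557095

sn(u+v)=-0.2561066837 cn(u+v)=-0.9666485228 dn(u+v)=0.9924224575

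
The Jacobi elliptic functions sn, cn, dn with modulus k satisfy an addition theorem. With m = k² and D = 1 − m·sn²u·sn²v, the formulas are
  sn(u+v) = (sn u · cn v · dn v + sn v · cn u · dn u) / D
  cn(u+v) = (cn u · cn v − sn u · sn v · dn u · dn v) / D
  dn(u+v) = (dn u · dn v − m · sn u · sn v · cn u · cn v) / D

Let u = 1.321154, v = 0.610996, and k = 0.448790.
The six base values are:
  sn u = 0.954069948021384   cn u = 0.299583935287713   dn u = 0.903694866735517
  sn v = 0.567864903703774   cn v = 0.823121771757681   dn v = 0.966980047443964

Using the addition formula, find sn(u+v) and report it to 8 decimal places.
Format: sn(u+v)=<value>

m = k² = 0.2014124641
D = 1 − m·sn²u·sn²v = 0.9408796723652701
sn(u+v) = (sn u·cn v·dn v + sn v·cn u·dn u)/D = 0.9131241221909309/0.9408796723652701 = 0.9705004253045825

sn(u+v)=0.97050043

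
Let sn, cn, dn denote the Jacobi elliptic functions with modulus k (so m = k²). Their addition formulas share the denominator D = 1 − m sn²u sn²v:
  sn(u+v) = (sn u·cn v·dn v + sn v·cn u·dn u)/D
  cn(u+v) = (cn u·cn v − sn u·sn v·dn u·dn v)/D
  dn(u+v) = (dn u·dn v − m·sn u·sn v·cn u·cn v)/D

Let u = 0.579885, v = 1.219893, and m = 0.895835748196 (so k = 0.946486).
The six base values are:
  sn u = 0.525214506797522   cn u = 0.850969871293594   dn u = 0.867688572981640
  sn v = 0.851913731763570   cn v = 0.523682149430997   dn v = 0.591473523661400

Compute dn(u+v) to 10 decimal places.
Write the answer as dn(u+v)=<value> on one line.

dn(u+v)=0.4077112498

m = k² = 0.895835748196
D = 1 − m·sn²u·sn²v = 0.8206534394756201
dn(u+v) = (dn u·dn v − m·sn u·sn v·cn u·cn v)/D = 0.3345896394432241/0.8206534394756201 = 0.4077112497780058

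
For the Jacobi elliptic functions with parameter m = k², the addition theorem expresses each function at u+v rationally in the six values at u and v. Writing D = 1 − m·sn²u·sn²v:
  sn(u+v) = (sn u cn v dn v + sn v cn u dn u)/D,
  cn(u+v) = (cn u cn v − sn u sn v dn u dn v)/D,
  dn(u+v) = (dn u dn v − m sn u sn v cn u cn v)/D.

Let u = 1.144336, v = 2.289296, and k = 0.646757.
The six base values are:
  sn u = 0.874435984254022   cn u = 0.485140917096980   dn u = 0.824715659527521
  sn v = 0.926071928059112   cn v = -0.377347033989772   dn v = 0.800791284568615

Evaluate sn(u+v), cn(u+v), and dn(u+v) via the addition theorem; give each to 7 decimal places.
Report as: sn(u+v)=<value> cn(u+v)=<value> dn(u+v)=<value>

m = k² = 0.418294617049
D = 1 − m·sn²u·sn²v = 0.7256987685307796
sn(u+v) = (sn u·cn v·dn v + sn v·cn u·dn u)/D = 0.1062906880946111/0.7256987685307796 = 0.1464666783296365
cn(u+v) = (cn u·cn v − sn u·sn v·dn u·dn v)/D = -0.7178725459797611/0.7256987685307796 = -0.9892156044761338
dn(u+v) = (dn u·dn v − m·sn u·sn v·cn u·cn v)/D = 0.7224354166373539/0.7256987685307796 = 0.9955031591137566

sn(u+v)=0.1464667 cn(u+v)=-0.9892156 dn(u+v)=0.9955032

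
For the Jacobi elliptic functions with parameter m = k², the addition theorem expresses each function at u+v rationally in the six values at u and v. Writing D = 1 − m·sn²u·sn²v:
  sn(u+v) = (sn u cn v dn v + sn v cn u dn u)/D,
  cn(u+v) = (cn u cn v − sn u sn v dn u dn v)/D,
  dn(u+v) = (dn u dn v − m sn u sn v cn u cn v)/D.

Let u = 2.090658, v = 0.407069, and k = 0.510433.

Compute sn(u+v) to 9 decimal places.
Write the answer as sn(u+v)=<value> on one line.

sn u = 0.9408855017806699, cn u = -0.3387247740259591, dn u = 0.8771267205808808
sn v = 0.3933208238014839, cn v = 0.9194012886461069, dn v = 0.9796396506837302
m = k² = 0.260541847489
D = 1 − m·sn²u·sn²v = 0.9643183506037393
sn(u+v) = (sn u·cn v·dn v + sn v·cn u·dn u)/D = 0.7305811888415073/0.9643183506037393 = 0.7576141098881981

sn(u+v)=0.757614110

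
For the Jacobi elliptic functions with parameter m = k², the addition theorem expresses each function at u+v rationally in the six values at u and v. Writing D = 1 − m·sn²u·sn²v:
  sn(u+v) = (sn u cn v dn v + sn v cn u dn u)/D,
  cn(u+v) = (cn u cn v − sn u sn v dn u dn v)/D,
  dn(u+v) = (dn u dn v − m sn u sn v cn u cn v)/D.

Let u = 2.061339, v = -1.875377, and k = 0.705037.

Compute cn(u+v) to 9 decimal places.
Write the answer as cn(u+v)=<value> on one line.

cn(u+v)=0.982856447

sn u = 0.9888789439524932, cn u = -0.1487226754983981, dn u = 0.7168803228865517
sn v = -0.9998579028313484, cn v = -0.01685746557753597, dn v = 0.709270107301527
m = k² = 0.497077171369
D = 1 − m·sn²u·sn²v = 0.5140555294502756
cn(u+v) = (cn u·cn v − sn u·sn v·dn u·dn v)/D = 0.5052427914535789/0.5140555294502756 = 0.9828564474228671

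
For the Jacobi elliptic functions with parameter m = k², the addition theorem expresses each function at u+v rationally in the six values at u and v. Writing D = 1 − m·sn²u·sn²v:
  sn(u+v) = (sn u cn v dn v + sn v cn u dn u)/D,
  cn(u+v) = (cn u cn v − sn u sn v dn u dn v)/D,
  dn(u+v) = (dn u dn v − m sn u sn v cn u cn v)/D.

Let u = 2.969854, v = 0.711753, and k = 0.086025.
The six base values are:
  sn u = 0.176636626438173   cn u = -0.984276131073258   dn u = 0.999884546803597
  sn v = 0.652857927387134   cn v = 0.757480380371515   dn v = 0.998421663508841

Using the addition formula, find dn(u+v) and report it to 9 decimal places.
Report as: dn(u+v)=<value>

m = k² = 0.007400300625
D = 1 − m·sn²u·sn²v = 0.9999015879565594
dn(u+v) = (dn u·dn v − m·sn u·sn v·cn u·cn v)/D = 0.998942656238685/0.9999015879565594 = 0.9990409739024076

dn(u+v)=0.999040974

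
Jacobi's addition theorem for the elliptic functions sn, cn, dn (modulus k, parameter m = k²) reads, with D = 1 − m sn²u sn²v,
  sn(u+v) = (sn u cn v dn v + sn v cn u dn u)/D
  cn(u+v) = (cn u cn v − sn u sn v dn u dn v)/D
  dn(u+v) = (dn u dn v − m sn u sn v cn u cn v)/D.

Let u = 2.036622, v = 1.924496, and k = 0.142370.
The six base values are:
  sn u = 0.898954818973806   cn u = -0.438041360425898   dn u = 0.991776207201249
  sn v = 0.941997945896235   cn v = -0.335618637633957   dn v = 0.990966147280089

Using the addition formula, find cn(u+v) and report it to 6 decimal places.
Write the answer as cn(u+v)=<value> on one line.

cn(u+v)=-0.695355

m = k² = 0.0202692169
D = 1 − m·sn²u·sn²v = 0.9854650811519046
cn(u+v) = (cn u·cn v − sn u·sn v·dn u·dn v)/D = -0.6852476514330154/0.9854650811519046 = -0.6953545737328747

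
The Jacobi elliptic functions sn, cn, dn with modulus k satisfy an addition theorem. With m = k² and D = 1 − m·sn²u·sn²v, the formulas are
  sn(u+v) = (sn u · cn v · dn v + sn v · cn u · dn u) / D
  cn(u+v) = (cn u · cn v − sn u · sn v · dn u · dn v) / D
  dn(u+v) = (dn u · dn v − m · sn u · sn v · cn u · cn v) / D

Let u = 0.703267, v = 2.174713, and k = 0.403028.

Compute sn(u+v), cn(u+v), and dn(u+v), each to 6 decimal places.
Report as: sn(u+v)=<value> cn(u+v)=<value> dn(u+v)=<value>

sn(u+v)=0.391826 cn(u+v)=-0.920039 dn(u+v)=0.987452

sn u = 0.6402013415663988, cn u = 0.768207161029226, dn u = 0.9661398249898636
sn v = 0.8814403654779349, cn v = -0.4722953335637825, dn v = 0.9347731730714025
m = k² = 0.162431568784
D = 1 − m·sn²u·sn²v = 0.9482763137354141
sn(u+v) = (sn u·cn v·dn v + sn v·cn u·dn u)/D = 0.3715592461405768/0.9482763137354141 = 0.3918259274840945
cn(u+v) = (cn u·cn v − sn u·sn v·dn u·dn v)/D = -0.8724515423787569/0.9482763137354141 = -0.9200393701093607
dn(u+v) = (dn u·dn v − m·sn u·sn v·cn u·cn v)/D = 0.9363777390156177/0.9482763137354141 = 0.9874524180901176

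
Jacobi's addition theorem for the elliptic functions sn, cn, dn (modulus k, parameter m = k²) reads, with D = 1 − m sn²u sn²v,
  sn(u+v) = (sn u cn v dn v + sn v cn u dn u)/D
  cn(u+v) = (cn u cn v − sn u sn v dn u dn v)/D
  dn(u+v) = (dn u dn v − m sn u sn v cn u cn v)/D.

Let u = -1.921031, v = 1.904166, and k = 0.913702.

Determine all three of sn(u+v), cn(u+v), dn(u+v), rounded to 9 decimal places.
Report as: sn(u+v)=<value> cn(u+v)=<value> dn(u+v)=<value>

sn(u+v)=-0.016863533 cn(u+v)=0.999857801 dn(u+v)=0.999881286

sn u = -0.9844680387402233, cn u = 0.1755638934945859, dn u = 0.4368993152066118
sn v = 0.9831439159099601, cn v = 0.1828333684238993, dn v = 0.4393814969394795
m = k² = 0.834851344804
D = 1 − m·sn²u·sn²v = 0.2179282740290039
sn(u+v) = (sn u·cn v·dn v + sn v·cn u·dn u)/D = -0.003675040689667292/0.2179282740290039 = -0.01686353322459749
cn(u+v) = (cn u·cn v − sn u·sn v·dn u·dn v)/D = 0.2178972847402874/0.2179282740290039 = 0.9998578005132444
dn(u+v) = (dn u·dn v − m·sn u·sn v·cn u·cn v)/D = 0.2179024028834637/0.2179282740290039 = 0.999881285961377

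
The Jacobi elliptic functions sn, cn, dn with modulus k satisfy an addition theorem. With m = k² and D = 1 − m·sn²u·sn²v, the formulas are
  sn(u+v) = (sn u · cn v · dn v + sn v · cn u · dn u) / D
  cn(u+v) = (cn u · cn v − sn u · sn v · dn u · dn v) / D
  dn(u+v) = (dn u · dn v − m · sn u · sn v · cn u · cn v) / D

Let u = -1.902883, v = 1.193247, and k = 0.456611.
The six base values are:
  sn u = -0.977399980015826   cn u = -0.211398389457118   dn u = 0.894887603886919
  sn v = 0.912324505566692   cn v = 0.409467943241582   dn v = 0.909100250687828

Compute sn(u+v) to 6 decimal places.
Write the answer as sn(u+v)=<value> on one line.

sn(u+v)=-0.643028

m = k² = 0.208493605321
D = 1 − m·sn²u·sn²v = 0.8342184973433452
sn(u+v) = (sn u·cn v·dn v + sn v·cn u·dn u)/D = -0.5364261521611397/0.8342184973433452 = -0.6430283599194265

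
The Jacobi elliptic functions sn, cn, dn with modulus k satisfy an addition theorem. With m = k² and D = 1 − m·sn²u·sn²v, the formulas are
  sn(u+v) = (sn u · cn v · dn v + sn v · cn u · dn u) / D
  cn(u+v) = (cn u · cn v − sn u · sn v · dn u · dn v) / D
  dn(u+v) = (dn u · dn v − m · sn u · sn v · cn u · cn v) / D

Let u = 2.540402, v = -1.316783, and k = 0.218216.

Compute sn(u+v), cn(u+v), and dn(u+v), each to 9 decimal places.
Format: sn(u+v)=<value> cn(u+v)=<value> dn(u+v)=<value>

sn(u+v)=0.936621739 cn(u+v)=0.350342286 dn(u+v)=0.978890405

sn u = 0.5953602404402752, cn u = -0.8034588876245615, dn u = 0.9915248556003742
sn v = -0.964618954591954, cn v = 0.2636480086060311, dn v = 0.9775948715976464
m = k² = 0.047618222656
D = 1 − m·sn²u·sn²v = 0.9842947656768532
sn(u+v) = (sn u·cn v·dn v + sn v·cn u·dn u)/D = 0.9219118755781361/0.9842947656768532 = 0.9366217394686445
cn(u+v) = (cn u·cn v − sn u·sn v·dn u·dn v)/D = 0.3448400780171219/0.9842947656768532 = 0.3503422857074644
dn(u+v) = (dn u·dn v − m·sn u·sn v·cn u·cn v)/D = 0.9635167015730508/0.9842947656768532 = 0.9788904047564305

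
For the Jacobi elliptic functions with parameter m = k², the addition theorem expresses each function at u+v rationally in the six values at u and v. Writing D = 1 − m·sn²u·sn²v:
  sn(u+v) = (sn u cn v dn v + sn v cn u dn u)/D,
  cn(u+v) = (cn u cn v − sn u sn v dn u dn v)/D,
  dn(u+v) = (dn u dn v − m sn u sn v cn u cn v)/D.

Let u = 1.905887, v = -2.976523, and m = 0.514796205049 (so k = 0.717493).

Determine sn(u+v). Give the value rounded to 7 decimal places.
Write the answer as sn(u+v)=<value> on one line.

sn u = 0.999629609820951, cn u = -0.02721476013514172, dn u = 0.6968393467965242
sn v = -0.6625308315948565, cn v = -0.7490346435153903, dn v = 0.8797907121891074
m = k² = 0.514796205049
D = 1 − m·sn²u·sn²v = 0.7741990591341043
sn(u+v) = (sn u·cn v·dn v + sn v·cn u·dn u)/D = -0.646185193834548/0.7741990591341043 = -0.834649934291147

sn(u+v)=-0.8346499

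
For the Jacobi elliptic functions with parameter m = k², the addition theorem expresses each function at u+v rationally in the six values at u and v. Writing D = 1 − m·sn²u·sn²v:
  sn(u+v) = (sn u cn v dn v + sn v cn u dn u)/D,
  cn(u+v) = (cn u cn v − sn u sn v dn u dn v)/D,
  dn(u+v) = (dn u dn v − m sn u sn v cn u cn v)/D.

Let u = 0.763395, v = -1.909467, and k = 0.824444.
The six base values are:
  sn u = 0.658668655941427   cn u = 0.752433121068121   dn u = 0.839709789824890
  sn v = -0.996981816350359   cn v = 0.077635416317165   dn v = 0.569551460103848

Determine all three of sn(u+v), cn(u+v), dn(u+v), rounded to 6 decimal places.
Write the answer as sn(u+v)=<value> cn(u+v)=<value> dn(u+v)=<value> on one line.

sn(u+v)=-0.849912 cn(u+v)=0.526925 dn(u+v)=0.713452

m = k² = 0.679707909136
D = 1 − m·sn²u·sn²v = 0.7068898939443232
sn(u+v) = (sn u·cn v·dn v + sn v·cn u·dn u)/D = -0.6007939004939127/0.7068898939443232 = -0.8499115712937793
cn(u+v) = (cn u·cn v − sn u·sn v·dn u·dn v)/D = 0.372478202435964/0.7068898939443232 = 0.5269253466867381
dn(u+v) = (dn u·dn v − m·sn u·sn v·cn u·cn v)/D = 0.5043317379790642/0.7068898939443232 = 0.7134516171464561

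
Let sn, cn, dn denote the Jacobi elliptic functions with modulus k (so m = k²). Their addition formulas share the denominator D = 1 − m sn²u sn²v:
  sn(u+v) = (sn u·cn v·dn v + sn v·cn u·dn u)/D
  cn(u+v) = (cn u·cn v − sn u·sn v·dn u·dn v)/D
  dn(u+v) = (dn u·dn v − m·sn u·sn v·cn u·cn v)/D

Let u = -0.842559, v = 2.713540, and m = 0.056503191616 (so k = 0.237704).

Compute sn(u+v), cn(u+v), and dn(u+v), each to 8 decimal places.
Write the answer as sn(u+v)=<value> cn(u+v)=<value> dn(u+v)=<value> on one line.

sn u = -0.7430915506351294, cn u = 0.6691897693290588, dn u = 0.9842762732912038
sn v = 0.4555062205607897, cn v = -0.8902326005210241, dn v = 0.9941209098876488
m = k² = 0.056503191616
D = 1 − m·sn²u·sn²v = 0.9935263941926513
sn(u+v) = (sn u·cn v·dn v + sn v·cn u·dn u)/D = 0.9576623571128399/0.9935263941926513 = 0.96390228051369
cn(u+v) = (cn u·cn v − sn u·sn v·dn u·dn v)/D = -0.2645326175096957/0.9935263941926513 = -0.2662562555518793
dn(u+v) = (dn u·dn v − m·sn u·sn v·cn u·cn v)/D = 0.9670959867683798/0.9935263941926513 = 0.9733973776854222

sn(u+v)=0.96390228 cn(u+v)=-0.26625626 dn(u+v)=0.97339738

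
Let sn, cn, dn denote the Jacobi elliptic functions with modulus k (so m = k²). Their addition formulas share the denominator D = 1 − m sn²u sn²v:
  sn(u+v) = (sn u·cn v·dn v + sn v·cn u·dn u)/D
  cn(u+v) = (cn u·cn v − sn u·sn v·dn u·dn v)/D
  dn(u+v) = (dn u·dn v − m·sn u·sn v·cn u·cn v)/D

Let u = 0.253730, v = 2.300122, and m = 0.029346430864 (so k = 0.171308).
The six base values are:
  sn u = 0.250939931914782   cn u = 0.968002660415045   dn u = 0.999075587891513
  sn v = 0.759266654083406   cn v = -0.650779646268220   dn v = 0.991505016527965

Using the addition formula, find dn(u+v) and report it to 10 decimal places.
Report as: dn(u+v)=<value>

dn(u+v)=0.9951709700

m = k² = 0.029346430864
D = 1 − m·sn²u·sn²v = 0.998934671624995
dn(u+v) = (dn u·dn v − m·sn u·sn v·cn u·cn v)/D = 0.9941107861722388/0.998934671624995 = 0.9951709700446086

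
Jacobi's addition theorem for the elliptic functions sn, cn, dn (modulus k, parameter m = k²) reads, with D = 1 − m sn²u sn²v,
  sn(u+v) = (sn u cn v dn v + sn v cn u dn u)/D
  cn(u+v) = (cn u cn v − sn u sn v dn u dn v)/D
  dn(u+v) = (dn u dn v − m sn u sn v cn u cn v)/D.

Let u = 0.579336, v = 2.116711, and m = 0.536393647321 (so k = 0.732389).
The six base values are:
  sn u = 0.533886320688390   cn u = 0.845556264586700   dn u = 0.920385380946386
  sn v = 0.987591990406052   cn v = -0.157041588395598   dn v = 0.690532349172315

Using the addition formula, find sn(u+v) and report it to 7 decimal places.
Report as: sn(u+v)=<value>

m = k² = 0.536393647321
D = 1 − m·sn²u·sn²v = 0.8508798503973671
sn(u+v) = (sn u·cn v·dn v + sn v·cn u·dn u)/D = 0.7106853858526656/0.8508798503973671 = 0.8352358861486381

sn(u+v)=0.8352359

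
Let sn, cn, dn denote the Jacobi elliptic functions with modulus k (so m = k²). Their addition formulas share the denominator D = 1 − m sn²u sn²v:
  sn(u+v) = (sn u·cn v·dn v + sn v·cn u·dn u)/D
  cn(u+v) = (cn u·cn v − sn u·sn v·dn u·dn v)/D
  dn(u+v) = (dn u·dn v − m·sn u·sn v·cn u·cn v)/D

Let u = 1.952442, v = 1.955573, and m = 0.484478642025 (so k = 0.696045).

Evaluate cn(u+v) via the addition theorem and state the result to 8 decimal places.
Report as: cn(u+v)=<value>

cn(u+v)=-0.97483651

sn u = 0.9968023463040223, cn u = -0.07990671062430197, dn u = 0.7201491470707469
sn v = 0.9966196242593689, cn v = -0.08215427281106185, dn v = 0.7202716581702109
m = k² = 0.484478642025
D = 1 − m·sn²u·sn²v = 0.5218638190111291
cn(u+v) = (cn u·cn v − sn u·sn v·dn u·dn v)/D = -0.5087319056516225/0.5218638190111291 = -0.9748365131263745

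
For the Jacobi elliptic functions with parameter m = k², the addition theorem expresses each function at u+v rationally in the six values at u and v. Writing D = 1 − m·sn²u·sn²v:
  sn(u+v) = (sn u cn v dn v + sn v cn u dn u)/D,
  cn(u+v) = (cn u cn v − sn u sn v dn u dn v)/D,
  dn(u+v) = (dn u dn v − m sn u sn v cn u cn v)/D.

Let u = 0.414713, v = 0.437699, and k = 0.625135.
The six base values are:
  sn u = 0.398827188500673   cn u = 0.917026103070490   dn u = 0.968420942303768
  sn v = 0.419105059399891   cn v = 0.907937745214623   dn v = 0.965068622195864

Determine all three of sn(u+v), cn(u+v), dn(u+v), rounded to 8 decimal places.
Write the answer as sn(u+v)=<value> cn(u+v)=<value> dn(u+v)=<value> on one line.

sn(u+v)=0.72962111 cn(u+v)=0.68385162 dn(u+v)=0.88992254

m = k² = 0.390793768225
D = 1 − m·sn²u·sn²v = 0.9890815006923598
sn(u+v) = (sn u·cn v·dn v + sn v·cn u·dn u)/D = 0.7216547393507094/0.9890815006923598 = 0.7296211069012503
cn(u+v) = (cn u·cn v − sn u·sn v·dn u·dn v)/D = 0.6763849881424855/0.9890815006923598 = 0.6838516215994477
dn(u+v) = (dn u·dn v − m·sn u·sn v·cn u·cn v)/D = 0.8802059204966624/0.9890815006923598 = 0.8899225391239405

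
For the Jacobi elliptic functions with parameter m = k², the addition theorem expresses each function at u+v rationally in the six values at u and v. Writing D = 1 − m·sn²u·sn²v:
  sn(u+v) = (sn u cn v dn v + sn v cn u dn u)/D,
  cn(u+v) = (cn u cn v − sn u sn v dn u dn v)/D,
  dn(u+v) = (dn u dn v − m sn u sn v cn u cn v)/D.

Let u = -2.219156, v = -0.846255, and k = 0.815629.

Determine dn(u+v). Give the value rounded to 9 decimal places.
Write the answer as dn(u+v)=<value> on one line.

sn u = -0.9937822162960597, cn u = -0.1113413964960542, dn u = 0.5856589320662988
sn v = -0.7094380244513195, cn v = 0.7047678266369777, dn v = 0.8155843321792955
m = k² = 0.665250665641
D = 1 − m·sn²u·sn²v = 0.6693285623926395
dn(u+v) = (dn u·dn v − m·sn u·sn v·cn u·cn v)/D = 0.5144581398953108/0.6693285623926395 = 0.7686182374412419

dn(u+v)=0.768618237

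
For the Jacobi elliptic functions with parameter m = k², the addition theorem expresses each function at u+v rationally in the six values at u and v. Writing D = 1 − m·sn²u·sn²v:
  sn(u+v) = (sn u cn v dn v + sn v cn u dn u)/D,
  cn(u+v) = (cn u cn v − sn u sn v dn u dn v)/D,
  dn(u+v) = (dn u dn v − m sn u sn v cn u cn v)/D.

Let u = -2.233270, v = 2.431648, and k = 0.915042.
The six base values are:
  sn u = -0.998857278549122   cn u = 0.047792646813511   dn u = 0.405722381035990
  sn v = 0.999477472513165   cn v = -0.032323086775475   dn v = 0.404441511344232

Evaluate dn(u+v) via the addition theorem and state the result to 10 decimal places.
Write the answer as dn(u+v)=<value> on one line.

dn(u+v)=0.9837821072

m = k² = 0.837301861764
D = 1 − m·sn²u·sn²v = 0.1654834501776765
dn(u+v) = (dn u·dn v − m·sn u·sn v·cn u·cn v)/D = 0.1627996573164708/0.1654834501776765 = 0.9837821071634401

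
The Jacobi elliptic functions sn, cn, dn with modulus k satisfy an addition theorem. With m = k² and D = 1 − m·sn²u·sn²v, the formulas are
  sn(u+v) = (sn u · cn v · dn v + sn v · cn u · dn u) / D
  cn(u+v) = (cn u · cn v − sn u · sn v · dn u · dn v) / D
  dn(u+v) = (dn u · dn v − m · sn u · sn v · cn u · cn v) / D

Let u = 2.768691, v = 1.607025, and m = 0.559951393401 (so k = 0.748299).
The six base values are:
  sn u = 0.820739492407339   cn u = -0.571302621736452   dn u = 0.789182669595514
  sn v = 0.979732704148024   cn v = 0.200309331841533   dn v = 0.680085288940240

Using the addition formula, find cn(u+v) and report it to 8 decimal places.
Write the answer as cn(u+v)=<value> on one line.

cn(u+v)=-0.85589043

m = k² = 0.559951393401
D = 1 − m·sn²u·sn²v = 0.6379436214815174
cn(u+v) = (cn u·cn v − sn u·sn v·dn u·dn v)/D = -0.5460098393283471/0.6379436214815174 = -0.855890428154655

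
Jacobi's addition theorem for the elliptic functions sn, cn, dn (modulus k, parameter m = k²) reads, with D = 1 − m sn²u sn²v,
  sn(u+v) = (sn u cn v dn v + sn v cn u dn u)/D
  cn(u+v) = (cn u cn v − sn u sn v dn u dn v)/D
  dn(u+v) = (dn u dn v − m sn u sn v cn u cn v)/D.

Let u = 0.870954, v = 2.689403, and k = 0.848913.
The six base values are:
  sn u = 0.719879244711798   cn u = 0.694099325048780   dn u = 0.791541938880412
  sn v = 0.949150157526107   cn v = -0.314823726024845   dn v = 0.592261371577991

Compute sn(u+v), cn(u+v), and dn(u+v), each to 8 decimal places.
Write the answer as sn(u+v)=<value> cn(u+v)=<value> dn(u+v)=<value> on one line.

sn(u+v)=0.58359117 cn(u+v)=-0.81204763 dn(u+v)=0.86865464

m = k² = 0.720653281569
D = 1 − m·sn²u·sn²v = 0.6635538821005298
sn(u+v) = (sn u·cn v·dn v + sn v·cn u·dn u)/D = 0.3872441832771202/0.6635538821005298 = 0.5835911652739783
cn(u+v) = (cn u·cn v − sn u·sn v·dn u·dn v)/D = -0.5388373566937615/0.6635538821005298 = -0.8120476290305638
dn(u+v) = (dn u·dn v − m·sn u·sn v·cn u·cn v)/D = 0.5763991570332089/0.6635538821005298 = 0.8686546376739956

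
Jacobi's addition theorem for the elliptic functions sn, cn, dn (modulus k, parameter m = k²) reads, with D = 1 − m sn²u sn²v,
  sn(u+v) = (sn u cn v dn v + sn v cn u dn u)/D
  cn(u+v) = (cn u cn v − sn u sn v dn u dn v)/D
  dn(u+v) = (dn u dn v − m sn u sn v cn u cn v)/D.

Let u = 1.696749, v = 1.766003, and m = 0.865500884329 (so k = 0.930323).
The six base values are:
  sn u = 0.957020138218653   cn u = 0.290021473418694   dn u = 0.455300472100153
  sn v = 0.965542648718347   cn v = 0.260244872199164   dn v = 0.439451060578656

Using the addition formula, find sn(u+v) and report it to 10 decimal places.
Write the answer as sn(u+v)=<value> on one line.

sn(u+v)=0.9078889732

m = k² = 0.865500884329
D = 1 − m·sn²u·sn²v = 0.2609861249704756
sn(u+v) = (sn u·cn v·dn v + sn v·cn u·dn u)/D = 0.2369464250173201/0.2609861249704756 = 0.9078889731939774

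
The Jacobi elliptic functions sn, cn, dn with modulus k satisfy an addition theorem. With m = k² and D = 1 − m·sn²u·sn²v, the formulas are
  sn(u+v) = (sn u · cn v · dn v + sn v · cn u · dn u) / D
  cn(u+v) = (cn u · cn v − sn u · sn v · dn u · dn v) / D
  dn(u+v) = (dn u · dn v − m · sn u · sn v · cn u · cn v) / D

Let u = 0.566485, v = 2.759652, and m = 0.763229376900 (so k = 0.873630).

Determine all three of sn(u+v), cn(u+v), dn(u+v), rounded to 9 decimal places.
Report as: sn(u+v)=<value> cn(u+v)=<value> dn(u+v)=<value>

sn u = 0.5184158075036539, cn u = 0.8551286748380821, dn u = 0.8915594917768955
sn v = 0.9572201642698837, cn v = -0.2893606004886236, dn v = 0.5483388375859391
m = k² = 0.7632293769
D = 1 − m·sn²u·sn²v = 0.8120530741808762
sn(u+v) = (sn u·cn v·dn v + sn v·cn u·dn u)/D = 0.6475270011758023/0.8120530741808762 = 0.7973949262232244
cn(u+v) = (cn u·cn v − sn u·sn v·dn u·dn v)/D = -0.4900397718908987/0.8120530741808762 = -0.6034578126376843
dn(u+v) = (dn u·dn v − m·sn u·sn v·cn u·cn v)/D = 0.5825931863692993/0.8120530741808762 = 0.7174324005323978

sn(u+v)=0.797394926 cn(u+v)=-0.603457813 dn(u+v)=0.717432401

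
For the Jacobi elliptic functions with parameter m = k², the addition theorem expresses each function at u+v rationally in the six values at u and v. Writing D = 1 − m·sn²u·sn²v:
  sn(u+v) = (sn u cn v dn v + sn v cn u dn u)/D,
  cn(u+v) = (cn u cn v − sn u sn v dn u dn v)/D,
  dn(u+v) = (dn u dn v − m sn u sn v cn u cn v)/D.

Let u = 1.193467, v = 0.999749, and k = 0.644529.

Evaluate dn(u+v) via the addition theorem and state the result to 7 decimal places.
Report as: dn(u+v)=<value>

sn u = 0.8935498107258807, cn u = 0.4489640695553963, dn u = 0.8175069265872756
sn v = 0.8096043442956175, cn v = 0.5869759839189872, dn v = 0.8530596073748383
m = k² = 0.415417631841
D = 1 − m·sn²u·sn²v = 0.7825957049571666
dn(u+v) = (dn u·dn v − m·sn u·sn v·cn u·cn v)/D = 0.6181851906308164/0.7825957049571666 = 0.7899164111367711

dn(u+v)=0.7899164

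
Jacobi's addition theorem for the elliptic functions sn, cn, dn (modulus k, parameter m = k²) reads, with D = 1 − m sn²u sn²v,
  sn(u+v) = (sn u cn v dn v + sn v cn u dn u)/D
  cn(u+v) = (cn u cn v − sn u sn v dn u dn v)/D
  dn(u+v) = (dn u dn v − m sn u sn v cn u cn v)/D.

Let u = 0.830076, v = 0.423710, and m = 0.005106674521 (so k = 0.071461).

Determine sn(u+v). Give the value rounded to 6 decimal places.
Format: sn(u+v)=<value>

sn(u+v)=0.949790

sn u = 0.737696530770114, cn u = 0.6751324525526367, dn u = 0.9986095169166589
sn v = 0.4110882658722971, cn v = 0.9115955449990459, dn v = 0.9995684093052341
m = k² = 0.005106674521
D = 1 − m·sn²u·sn²v = 0.999530361360206
sn(u+v) = (sn u·cn v·dn v + sn v·cn u·dn u)/D = 0.9493437503539198/0.999530361360206 = 0.9497898083476024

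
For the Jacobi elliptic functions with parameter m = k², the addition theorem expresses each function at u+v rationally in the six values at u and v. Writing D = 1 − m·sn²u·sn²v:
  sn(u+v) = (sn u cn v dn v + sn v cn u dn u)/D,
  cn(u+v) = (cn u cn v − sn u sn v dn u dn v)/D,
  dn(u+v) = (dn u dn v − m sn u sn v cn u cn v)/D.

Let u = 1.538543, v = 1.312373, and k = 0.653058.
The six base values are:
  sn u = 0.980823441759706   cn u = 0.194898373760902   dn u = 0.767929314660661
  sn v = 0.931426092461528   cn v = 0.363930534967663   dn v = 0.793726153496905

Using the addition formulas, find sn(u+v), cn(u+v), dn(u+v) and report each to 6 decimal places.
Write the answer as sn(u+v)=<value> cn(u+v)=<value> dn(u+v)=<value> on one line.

m = k² = 0.426484751364
D = 1 − m·sn²u·sn²v = 0.6440557500613478
sn(u+v) = (sn u·cn v·dn v + sn v·cn u·dn u)/D = 0.4227266633729923/0.6440557500613478 = 0.6563510431088096
cn(u+v) = (cn u·cn v − sn u·sn v·dn u·dn v)/D = -0.4859114911798465/0.6440557500613478 = -0.7544556370058995
dn(u+v) = (dn u·dn v − m·sn u·sn v·cn u·cn v)/D = 0.5818899455813288/0.6440557500613478 = 0.9034776034930244

sn(u+v)=0.656351 cn(u+v)=-0.754456 dn(u+v)=0.903478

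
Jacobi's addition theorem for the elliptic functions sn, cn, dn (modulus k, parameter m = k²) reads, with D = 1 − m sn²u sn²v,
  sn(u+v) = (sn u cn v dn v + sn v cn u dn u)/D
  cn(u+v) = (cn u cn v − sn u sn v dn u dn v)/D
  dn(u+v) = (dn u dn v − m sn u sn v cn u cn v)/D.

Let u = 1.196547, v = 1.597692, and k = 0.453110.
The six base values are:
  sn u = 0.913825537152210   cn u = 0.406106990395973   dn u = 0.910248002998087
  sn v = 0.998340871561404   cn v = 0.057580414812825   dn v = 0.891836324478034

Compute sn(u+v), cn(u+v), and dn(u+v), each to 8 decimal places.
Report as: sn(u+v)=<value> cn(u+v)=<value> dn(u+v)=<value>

sn(u+v)=0.50170287 cn(u+v)=-0.86504002 dn(u+v)=0.97381858

m = k² = 0.2053086721
D = 1 − m·sn²u·sn²v = 0.8291198654208569
sn(u+v) = (sn u·cn v·dn v + sn v·cn u·dn u)/D = 0.4159718149487635/0.8291198654208569 = 0.5017028686649769
cn(u+v) = (cn u·cn v − sn u·sn v·dn u·dn v)/D = -0.7172218627480143/0.8291198654208569 = -0.8650400173248246
dn(u+v) = (dn u·dn v − m·sn u·sn v·cn u·cn v)/D = 0.8074123283639864/0.8291198654208569 = 0.9738185780341279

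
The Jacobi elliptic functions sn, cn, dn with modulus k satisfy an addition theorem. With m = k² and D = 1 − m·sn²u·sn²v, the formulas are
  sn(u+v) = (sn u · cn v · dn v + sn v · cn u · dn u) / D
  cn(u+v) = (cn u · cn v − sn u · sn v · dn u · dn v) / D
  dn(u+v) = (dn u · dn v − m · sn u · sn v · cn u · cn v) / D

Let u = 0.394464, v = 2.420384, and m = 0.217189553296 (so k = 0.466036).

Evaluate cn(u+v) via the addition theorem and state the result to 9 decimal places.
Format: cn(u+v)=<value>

sn u = 0.3823271468687811, cn u = 0.9240270303228025, dn u = 0.983998233727091
sn v = 0.7789253919105074, cn v = -0.6271166030628295, dn v = 0.9317863054710836
m = k² = 0.217189553296
D = 1 − m·sn²u·sn²v = 0.9807380200343097
cn(u+v) = (cn u·cn v − sn u·sn v·dn u·dn v)/D = -0.8525223520512673/0.9807380200343097 = -0.869266139005647

cn(u+v)=-0.869266139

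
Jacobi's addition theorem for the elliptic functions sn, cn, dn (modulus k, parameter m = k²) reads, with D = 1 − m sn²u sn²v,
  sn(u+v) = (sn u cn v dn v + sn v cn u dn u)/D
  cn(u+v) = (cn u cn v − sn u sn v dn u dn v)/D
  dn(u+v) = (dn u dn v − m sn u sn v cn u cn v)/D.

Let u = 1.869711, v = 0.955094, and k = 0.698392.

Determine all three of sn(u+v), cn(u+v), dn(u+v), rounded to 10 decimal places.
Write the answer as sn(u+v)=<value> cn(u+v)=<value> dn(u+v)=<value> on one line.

sn(u+v)=0.7299498485 cn(u+v)=-0.6835007086 dn(u+v)=0.8602982036

sn u = 0.99982848421348, cn u = -0.01852031736701285, dn u = 0.7158323226235106
sn v = 0.781187027770846, cn v = 0.624297066821999, dn v = 0.8380621513806734
m = k² = 0.487751385664
D = 1 − m·sn²u·sn²v = 0.7024502647961891
sn(u+v) = (sn u·cn v·dn v + sn v·cn u·dn u)/D = 0.5127534643531798/0.7024502647961891 = 0.7299498484806629
cn(u+v) = (cn u·cn v − sn u·sn v·dn u·dn v)/D = -0.480125253768273/0.7024502647961891 = -0.6835007086339101
dn(u+v) = (dn u·dn v − m·sn u·sn v·cn u·cn v)/D = 0.6043167009168474/0.7024502647961891 = 0.8602982035919447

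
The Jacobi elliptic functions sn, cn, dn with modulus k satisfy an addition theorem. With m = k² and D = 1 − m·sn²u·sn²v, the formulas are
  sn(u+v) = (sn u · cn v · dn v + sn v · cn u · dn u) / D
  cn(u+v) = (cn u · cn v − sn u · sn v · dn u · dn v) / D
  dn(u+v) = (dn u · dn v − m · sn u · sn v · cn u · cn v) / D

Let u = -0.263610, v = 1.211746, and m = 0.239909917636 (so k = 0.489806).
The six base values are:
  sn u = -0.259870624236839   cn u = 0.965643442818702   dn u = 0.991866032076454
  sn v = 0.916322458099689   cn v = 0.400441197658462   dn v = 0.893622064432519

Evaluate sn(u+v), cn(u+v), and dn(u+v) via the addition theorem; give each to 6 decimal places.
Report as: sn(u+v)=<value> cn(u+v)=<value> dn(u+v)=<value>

sn(u+v)=0.795472 cn(u+v)=0.605990 dn(u+v)=0.920973

m = k² = 0.239909917636
D = 1 − m·sn²u·sn²v = 0.9863962311948641
sn(u+v) = (sn u·cn v·dn v + sn v·cn u·dn u)/D = 0.7846505995966831/0.9863962311948641 = 0.7954720170070015
cn(u+v) = (cn u·cn v − sn u·sn v·dn u·dn v)/D = 0.5977465695995231/0.9863962311948641 = 0.6059903218359289
dn(u+v) = (dn u·dn v − m·sn u·sn v·cn u·cn v)/D = 0.9084440606269284/0.9863962311948641 = 0.9209727611453777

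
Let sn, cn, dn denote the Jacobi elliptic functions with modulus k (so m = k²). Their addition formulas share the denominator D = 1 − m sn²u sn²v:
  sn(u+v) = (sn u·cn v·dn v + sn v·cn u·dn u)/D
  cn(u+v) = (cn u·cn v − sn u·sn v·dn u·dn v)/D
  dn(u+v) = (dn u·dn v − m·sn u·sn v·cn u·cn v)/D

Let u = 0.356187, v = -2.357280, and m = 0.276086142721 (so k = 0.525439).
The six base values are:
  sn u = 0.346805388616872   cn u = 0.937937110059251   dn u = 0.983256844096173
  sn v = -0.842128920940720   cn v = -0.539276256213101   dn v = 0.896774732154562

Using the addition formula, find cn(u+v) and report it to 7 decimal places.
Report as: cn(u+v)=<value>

m = k² = 0.276086142721
D = 1 − m·sn²u·sn²v = 0.9764509469668088
cn(u+v) = (cn u·cn v − sn u·sn v·dn u·dn v)/D = -0.2482849620237293/0.9764509469668088 = -0.2542728467773905

cn(u+v)=-0.2542728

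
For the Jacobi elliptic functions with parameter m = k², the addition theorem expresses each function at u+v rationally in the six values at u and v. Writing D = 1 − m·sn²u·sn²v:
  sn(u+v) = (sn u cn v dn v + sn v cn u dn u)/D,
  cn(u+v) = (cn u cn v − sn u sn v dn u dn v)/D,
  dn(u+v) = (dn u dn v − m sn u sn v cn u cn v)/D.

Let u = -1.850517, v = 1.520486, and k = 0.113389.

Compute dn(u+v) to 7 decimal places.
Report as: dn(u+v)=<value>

dn(u+v)=0.9993249

sn u = -0.9629914068335523, cn u = -0.2695320952405035, dn u = 0.9940206079249313
sn v = 0.9984857243368692, cn v = 0.0550114378604815, dn v = 0.9935702509030668
m = k² = 0.012857065321
D = 1 − m·sn²u·sn²v = 0.9881130511509832
dn(u+v) = (dn u·dn v − m·sn u·sn v·cn u·cn v)/D = 0.9874460018048176/0.9881130511509832 = 0.9993249260847343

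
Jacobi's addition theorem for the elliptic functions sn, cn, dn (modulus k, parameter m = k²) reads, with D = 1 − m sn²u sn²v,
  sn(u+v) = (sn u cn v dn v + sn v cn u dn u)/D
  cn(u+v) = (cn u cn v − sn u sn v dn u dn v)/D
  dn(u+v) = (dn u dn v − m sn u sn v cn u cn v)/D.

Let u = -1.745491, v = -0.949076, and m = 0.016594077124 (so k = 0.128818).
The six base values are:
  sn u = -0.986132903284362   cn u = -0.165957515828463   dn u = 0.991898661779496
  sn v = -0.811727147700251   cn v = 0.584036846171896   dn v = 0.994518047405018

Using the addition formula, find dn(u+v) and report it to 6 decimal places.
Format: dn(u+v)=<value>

dn(u+v)=0.998364

m = k² = 0.016594077124
D = 1 − m·sn²u·sn²v = 0.9893672856787084
dn(u+v) = (dn u·dn v − m·sn u·sn v·cn u·cn v)/D = 0.9877485864210308/0.9893672856787084 = 0.9983639046074106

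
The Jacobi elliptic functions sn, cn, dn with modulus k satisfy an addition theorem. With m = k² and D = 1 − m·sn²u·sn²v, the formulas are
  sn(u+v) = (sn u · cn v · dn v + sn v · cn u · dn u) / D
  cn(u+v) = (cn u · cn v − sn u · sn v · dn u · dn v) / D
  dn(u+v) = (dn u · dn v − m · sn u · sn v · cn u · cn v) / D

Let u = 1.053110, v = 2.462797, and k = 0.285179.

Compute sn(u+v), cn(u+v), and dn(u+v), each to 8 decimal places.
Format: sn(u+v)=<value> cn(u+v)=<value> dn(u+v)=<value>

sn u = 0.862633300622391, cn u = 0.5058298020652002, dn u = 0.9692685841257722
sn v = 0.6748381968733778, cn v = -0.7379657228087821, dn v = 0.9813068428589728
m = k² = 0.081327062041
D = 1 − m·sn²u·sn²v = 0.9724395163191574
sn(u+v) = (sn u·cn v·dn v + sn v·cn u·dn u)/D = -0.2938308569370451/0.9724395163191574 = -0.3021584911000357
cn(u+v) = (cn u·cn v − sn u·sn v·dn u·dn v)/D = -0.926985458575634/0.9724395163191574 = -0.9532577019128404
dn(u+v) = (dn u·dn v − m·sn u·sn v·cn u·cn v)/D = 0.9688225395354243/0.9724395163191574 = 0.9962805123372362

sn(u+v)=-0.30215849 cn(u+v)=-0.95325770 dn(u+v)=0.99628051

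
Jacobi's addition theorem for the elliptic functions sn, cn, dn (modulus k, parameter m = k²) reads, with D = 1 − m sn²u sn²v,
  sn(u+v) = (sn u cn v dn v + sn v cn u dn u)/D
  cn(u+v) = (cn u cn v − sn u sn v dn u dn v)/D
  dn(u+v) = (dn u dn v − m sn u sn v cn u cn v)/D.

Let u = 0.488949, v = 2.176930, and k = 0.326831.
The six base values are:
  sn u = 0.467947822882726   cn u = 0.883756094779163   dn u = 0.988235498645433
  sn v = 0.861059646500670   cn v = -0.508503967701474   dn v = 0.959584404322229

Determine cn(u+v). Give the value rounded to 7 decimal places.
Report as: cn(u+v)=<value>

cn(u+v)=-0.8461656

m = k² = 0.106818502561
D = 1 − m·sn²u·sn²v = 0.98265765503638
cn(u+v) = (cn u·cn v − sn u·sn v·dn u·dn v)/D = -0.8314910709576641/0.98265765503638 = -0.8461655661013301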